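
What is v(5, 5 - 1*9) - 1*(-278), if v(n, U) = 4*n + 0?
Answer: 298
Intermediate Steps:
v(n, U) = 4*n
v(5, 5 - 1*9) - 1*(-278) = 4*5 - 1*(-278) = 20 + 278 = 298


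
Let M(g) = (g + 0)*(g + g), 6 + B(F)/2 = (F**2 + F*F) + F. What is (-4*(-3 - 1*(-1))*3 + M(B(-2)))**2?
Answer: 576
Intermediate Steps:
B(F) = -12 + 2*F + 4*F**2 (B(F) = -12 + 2*((F**2 + F*F) + F) = -12 + 2*((F**2 + F**2) + F) = -12 + 2*(2*F**2 + F) = -12 + 2*(F + 2*F**2) = -12 + (2*F + 4*F**2) = -12 + 2*F + 4*F**2)
M(g) = 2*g**2 (M(g) = g*(2*g) = 2*g**2)
(-4*(-3 - 1*(-1))*3 + M(B(-2)))**2 = (-4*(-3 - 1*(-1))*3 + 2*(-12 + 2*(-2) + 4*(-2)**2)**2)**2 = (-4*(-3 + 1)*3 + 2*(-12 - 4 + 4*4)**2)**2 = (-4*(-2)*3 + 2*(-12 - 4 + 16)**2)**2 = (8*3 + 2*0**2)**2 = (24 + 2*0)**2 = (24 + 0)**2 = 24**2 = 576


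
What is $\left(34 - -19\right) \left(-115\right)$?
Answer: $-6095$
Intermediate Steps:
$\left(34 - -19\right) \left(-115\right) = \left(34 + \left(-3 + 22\right)\right) \left(-115\right) = \left(34 + 19\right) \left(-115\right) = 53 \left(-115\right) = -6095$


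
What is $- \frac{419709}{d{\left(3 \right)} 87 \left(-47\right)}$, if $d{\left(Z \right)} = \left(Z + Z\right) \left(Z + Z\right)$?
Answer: $\frac{139903}{49068} \approx 2.8512$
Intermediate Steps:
$d{\left(Z \right)} = 4 Z^{2}$ ($d{\left(Z \right)} = 2 Z 2 Z = 4 Z^{2}$)
$- \frac{419709}{d{\left(3 \right)} 87 \left(-47\right)} = - \frac{419709}{4 \cdot 3^{2} \cdot 87 \left(-47\right)} = - \frac{419709}{4 \cdot 9 \cdot 87 \left(-47\right)} = - \frac{419709}{36 \cdot 87 \left(-47\right)} = - \frac{419709}{3132 \left(-47\right)} = - \frac{419709}{-147204} = - \frac{419709 \left(-1\right)}{147204} = \left(-1\right) \left(- \frac{139903}{49068}\right) = \frac{139903}{49068}$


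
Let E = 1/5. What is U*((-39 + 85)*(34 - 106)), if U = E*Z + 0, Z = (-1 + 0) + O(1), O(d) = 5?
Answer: -13248/5 ≈ -2649.6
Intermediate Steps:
E = 1/5 ≈ 0.20000
Z = 4 (Z = (-1 + 0) + 5 = -1 + 5 = 4)
U = 4/5 (U = (1/5)*4 + 0 = 4/5 + 0 = 4/5 ≈ 0.80000)
U*((-39 + 85)*(34 - 106)) = 4*((-39 + 85)*(34 - 106))/5 = 4*(46*(-72))/5 = (4/5)*(-3312) = -13248/5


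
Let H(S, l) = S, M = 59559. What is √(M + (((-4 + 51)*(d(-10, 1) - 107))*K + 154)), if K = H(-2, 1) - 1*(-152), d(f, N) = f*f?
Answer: √10363 ≈ 101.80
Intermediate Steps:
d(f, N) = f²
K = 150 (K = -2 - 1*(-152) = -2 + 152 = 150)
√(M + (((-4 + 51)*(d(-10, 1) - 107))*K + 154)) = √(59559 + (((-4 + 51)*((-10)² - 107))*150 + 154)) = √(59559 + ((47*(100 - 107))*150 + 154)) = √(59559 + ((47*(-7))*150 + 154)) = √(59559 + (-329*150 + 154)) = √(59559 + (-49350 + 154)) = √(59559 - 49196) = √10363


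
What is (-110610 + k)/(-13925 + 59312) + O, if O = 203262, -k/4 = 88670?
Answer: 9224987104/45387 ≈ 2.0325e+5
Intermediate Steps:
k = -354680 (k = -4*88670 = -354680)
(-110610 + k)/(-13925 + 59312) + O = (-110610 - 354680)/(-13925 + 59312) + 203262 = -465290/45387 + 203262 = 9224987104/45387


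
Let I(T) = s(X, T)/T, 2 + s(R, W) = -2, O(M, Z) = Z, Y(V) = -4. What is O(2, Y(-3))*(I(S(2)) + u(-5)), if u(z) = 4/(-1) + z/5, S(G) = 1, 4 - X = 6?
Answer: 36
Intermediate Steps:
X = -2 (X = 4 - 1*6 = 4 - 6 = -2)
s(R, W) = -4 (s(R, W) = -2 - 2 = -4)
u(z) = -4 + z/5 (u(z) = 4*(-1) + z*(1/5) = -4 + z/5)
I(T) = -4/T
O(2, Y(-3))*(I(S(2)) + u(-5)) = -4*(-4/1 + (-4 + (1/5)*(-5))) = -4*(-4*1 + (-4 - 1)) = -4*(-4 - 5) = -4*(-9) = 36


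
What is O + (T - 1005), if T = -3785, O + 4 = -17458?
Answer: -22252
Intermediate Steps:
O = -17462 (O = -4 - 17458 = -17462)
O + (T - 1005) = -17462 + (-3785 - 1005) = -17462 - 4790 = -22252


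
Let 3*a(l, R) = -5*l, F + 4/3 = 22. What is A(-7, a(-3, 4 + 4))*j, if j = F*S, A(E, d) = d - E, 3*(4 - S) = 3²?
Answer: 248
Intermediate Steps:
S = 1 (S = 4 - ⅓*3² = 4 - ⅓*9 = 4 - 3 = 1)
F = 62/3 (F = -4/3 + 22 = 62/3 ≈ 20.667)
a(l, R) = -5*l/3 (a(l, R) = (-5*l)/3 = -5*l/3)
j = 62/3 (j = (62/3)*1 = 62/3 ≈ 20.667)
A(-7, a(-3, 4 + 4))*j = (-5/3*(-3) - 1*(-7))*(62/3) = (5 + 7)*(62/3) = 12*(62/3) = 248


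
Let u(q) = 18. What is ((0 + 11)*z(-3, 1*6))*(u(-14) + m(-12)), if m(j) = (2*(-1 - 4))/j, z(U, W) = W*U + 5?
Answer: -16159/6 ≈ -2693.2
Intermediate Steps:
z(U, W) = 5 + U*W (z(U, W) = U*W + 5 = 5 + U*W)
m(j) = -10/j (m(j) = (2*(-5))/j = -10/j)
((0 + 11)*z(-3, 1*6))*(u(-14) + m(-12)) = ((0 + 11)*(5 - 3*6))*(18 - 10/(-12)) = (11*(5 - 3*6))*(18 - 10*(-1/12)) = (11*(5 - 18))*(18 + 5/6) = (11*(-13))*(113/6) = -143*113/6 = -16159/6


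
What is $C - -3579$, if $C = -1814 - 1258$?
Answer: $507$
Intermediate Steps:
$C = -3072$ ($C = -1814 - 1258 = -3072$)
$C - -3579 = -3072 - -3579 = -3072 + 3579 = 507$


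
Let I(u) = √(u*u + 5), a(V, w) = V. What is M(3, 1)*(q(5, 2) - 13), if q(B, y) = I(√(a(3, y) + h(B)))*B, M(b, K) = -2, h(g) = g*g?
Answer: 26 - 10*√33 ≈ -31.446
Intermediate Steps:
h(g) = g²
I(u) = √(5 + u²) (I(u) = √(u² + 5) = √(5 + u²))
q(B, y) = B*√(8 + B²) (q(B, y) = √(5 + (√(3 + B²))²)*B = √(5 + (3 + B²))*B = √(8 + B²)*B = B*√(8 + B²))
M(3, 1)*(q(5, 2) - 13) = -2*(5*√(8 + 5²) - 13) = -2*(5*√(8 + 25) - 13) = -2*(5*√33 - 13) = -2*(-13 + 5*√33) = 26 - 10*√33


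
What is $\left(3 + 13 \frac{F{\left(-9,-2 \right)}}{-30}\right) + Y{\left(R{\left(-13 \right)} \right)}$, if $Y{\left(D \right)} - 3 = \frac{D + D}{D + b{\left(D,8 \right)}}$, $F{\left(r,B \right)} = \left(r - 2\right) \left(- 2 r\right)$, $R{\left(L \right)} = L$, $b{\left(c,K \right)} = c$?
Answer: $\frac{464}{5} \approx 92.8$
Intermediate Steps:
$F{\left(r,B \right)} = - 2 r \left(-2 + r\right)$ ($F{\left(r,B \right)} = \left(-2 + r\right) \left(- 2 r\right) = - 2 r \left(-2 + r\right)$)
$Y{\left(D \right)} = 4$ ($Y{\left(D \right)} = 3 + \frac{D + D}{D + D} = 3 + \frac{2 D}{2 D} = 3 + 2 D \frac{1}{2 D} = 3 + 1 = 4$)
$\left(3 + 13 \frac{F{\left(-9,-2 \right)}}{-30}\right) + Y{\left(R{\left(-13 \right)} \right)} = \left(3 + 13 \frac{2 \left(-9\right) \left(2 - -9\right)}{-30}\right) + 4 = \left(3 + 13 \cdot 2 \left(-9\right) \left(2 + 9\right) \left(- \frac{1}{30}\right)\right) + 4 = \left(3 + 13 \cdot 2 \left(-9\right) 11 \left(- \frac{1}{30}\right)\right) + 4 = \left(3 + 13 \left(\left(-198\right) \left(- \frac{1}{30}\right)\right)\right) + 4 = \left(3 + 13 \cdot \frac{33}{5}\right) + 4 = \left(3 + \frac{429}{5}\right) + 4 = \frac{444}{5} + 4 = \frac{464}{5}$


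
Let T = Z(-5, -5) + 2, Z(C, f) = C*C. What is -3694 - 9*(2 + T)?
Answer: -3955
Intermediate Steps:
Z(C, f) = C**2
T = 27 (T = (-5)**2 + 2 = 25 + 2 = 27)
-3694 - 9*(2 + T) = -3694 - 9*(2 + 27) = -3694 - 9*29 = -3694 - 261 = -3955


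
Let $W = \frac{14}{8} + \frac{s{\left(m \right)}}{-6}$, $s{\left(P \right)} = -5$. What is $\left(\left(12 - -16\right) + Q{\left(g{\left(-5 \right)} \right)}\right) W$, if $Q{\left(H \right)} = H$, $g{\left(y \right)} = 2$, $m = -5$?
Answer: $\frac{155}{2} \approx 77.5$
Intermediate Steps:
$W = \frac{31}{12}$ ($W = \frac{14}{8} - \frac{5}{-6} = 14 \cdot \frac{1}{8} - - \frac{5}{6} = \frac{7}{4} + \frac{5}{6} = \frac{31}{12} \approx 2.5833$)
$\left(\left(12 - -16\right) + Q{\left(g{\left(-5 \right)} \right)}\right) W = \left(\left(12 - -16\right) + 2\right) \frac{31}{12} = \left(\left(12 + 16\right) + 2\right) \frac{31}{12} = \left(28 + 2\right) \frac{31}{12} = 30 \cdot \frac{31}{12} = \frac{155}{2}$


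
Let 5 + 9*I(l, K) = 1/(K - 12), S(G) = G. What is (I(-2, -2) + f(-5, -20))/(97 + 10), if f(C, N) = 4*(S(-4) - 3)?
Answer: -3599/13482 ≈ -0.26695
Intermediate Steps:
I(l, K) = -5/9 + 1/(9*(-12 + K)) (I(l, K) = -5/9 + 1/(9*(K - 12)) = -5/9 + 1/(9*(-12 + K)))
f(C, N) = -28 (f(C, N) = 4*(-4 - 3) = 4*(-7) = -28)
(I(-2, -2) + f(-5, -20))/(97 + 10) = ((61 - 5*(-2))/(9*(-12 - 2)) - 28)/(97 + 10) = ((1/9)*(61 + 10)/(-14) - 28)/107 = ((1/9)*(-1/14)*71 - 28)*(1/107) = (-71/126 - 28)*(1/107) = -3599/126*1/107 = -3599/13482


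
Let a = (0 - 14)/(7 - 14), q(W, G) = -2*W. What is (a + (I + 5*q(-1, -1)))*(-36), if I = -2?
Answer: -360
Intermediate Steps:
a = 2 (a = -14/(-7) = -14*(-⅐) = 2)
(a + (I + 5*q(-1, -1)))*(-36) = (2 + (-2 + 5*(-2*(-1))))*(-36) = (2 + (-2 + 5*2))*(-36) = (2 + (-2 + 10))*(-36) = (2 + 8)*(-36) = 10*(-36) = -360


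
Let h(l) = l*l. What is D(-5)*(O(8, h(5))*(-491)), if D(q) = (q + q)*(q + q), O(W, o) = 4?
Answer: -196400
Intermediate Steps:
h(l) = l**2
D(q) = 4*q**2 (D(q) = (2*q)*(2*q) = 4*q**2)
D(-5)*(O(8, h(5))*(-491)) = (4*(-5)**2)*(4*(-491)) = (4*25)*(-1964) = 100*(-1964) = -196400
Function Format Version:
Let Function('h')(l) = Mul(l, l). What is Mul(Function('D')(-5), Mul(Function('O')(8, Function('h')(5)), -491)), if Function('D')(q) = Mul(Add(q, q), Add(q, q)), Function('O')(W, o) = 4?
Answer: -196400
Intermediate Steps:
Function('h')(l) = Pow(l, 2)
Function('D')(q) = Mul(4, Pow(q, 2)) (Function('D')(q) = Mul(Mul(2, q), Mul(2, q)) = Mul(4, Pow(q, 2)))
Mul(Function('D')(-5), Mul(Function('O')(8, Function('h')(5)), -491)) = Mul(Mul(4, Pow(-5, 2)), Mul(4, -491)) = Mul(Mul(4, 25), -1964) = Mul(100, -1964) = -196400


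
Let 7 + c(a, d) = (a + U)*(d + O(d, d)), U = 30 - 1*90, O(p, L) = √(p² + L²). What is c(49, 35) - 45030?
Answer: -45422 - 385*√2 ≈ -45967.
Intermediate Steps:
O(p, L) = √(L² + p²)
U = -60 (U = 30 - 90 = -60)
c(a, d) = -7 + (-60 + a)*(d + √2*√(d²)) (c(a, d) = -7 + (a - 60)*(d + √(d² + d²)) = -7 + (-60 + a)*(d + √(2*d²)) = -7 + (-60 + a)*(d + √2*√(d²)))
c(49, 35) - 45030 = (-7 - 60*35 + 49*35 - 60*√2*√(35²) + 49*√2*√(35²)) - 45030 = (-7 - 2100 + 1715 - 60*√2*√1225 + 49*√2*√1225) - 45030 = (-7 - 2100 + 1715 - 60*√2*35 + 49*√2*35) - 45030 = (-7 - 2100 + 1715 - 2100*√2 + 1715*√2) - 45030 = (-392 - 385*√2) - 45030 = -45422 - 385*√2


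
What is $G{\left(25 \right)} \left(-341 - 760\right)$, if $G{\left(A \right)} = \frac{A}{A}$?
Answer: $-1101$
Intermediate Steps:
$G{\left(A \right)} = 1$
$G{\left(25 \right)} \left(-341 - 760\right) = 1 \left(-341 - 760\right) = 1 \left(-1101\right) = -1101$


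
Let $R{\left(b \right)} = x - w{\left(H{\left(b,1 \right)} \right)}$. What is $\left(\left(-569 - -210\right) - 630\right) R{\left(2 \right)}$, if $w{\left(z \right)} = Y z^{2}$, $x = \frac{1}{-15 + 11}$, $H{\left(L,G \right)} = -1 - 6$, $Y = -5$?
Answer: $- \frac{968231}{4} \approx -2.4206 \cdot 10^{5}$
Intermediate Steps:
$H{\left(L,G \right)} = -7$ ($H{\left(L,G \right)} = -1 - 6 = -7$)
$x = - \frac{1}{4}$ ($x = \frac{1}{-4} = - \frac{1}{4} \approx -0.25$)
$w{\left(z \right)} = - 5 z^{2}$
$R{\left(b \right)} = \frac{979}{4}$ ($R{\left(b \right)} = - \frac{1}{4} - - 5 \left(-7\right)^{2} = - \frac{1}{4} - \left(-5\right) 49 = - \frac{1}{4} - -245 = - \frac{1}{4} + 245 = \frac{979}{4}$)
$\left(\left(-569 - -210\right) - 630\right) R{\left(2 \right)} = \left(\left(-569 - -210\right) - 630\right) \frac{979}{4} = \left(\left(-569 + 210\right) - 630\right) \frac{979}{4} = \left(-359 - 630\right) \frac{979}{4} = \left(-989\right) \frac{979}{4} = - \frac{968231}{4}$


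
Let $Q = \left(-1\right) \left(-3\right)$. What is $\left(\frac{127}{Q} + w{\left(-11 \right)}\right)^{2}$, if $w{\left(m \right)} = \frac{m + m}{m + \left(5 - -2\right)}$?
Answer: $\frac{82369}{36} \approx 2288.0$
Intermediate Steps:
$Q = 3$
$w{\left(m \right)} = \frac{2 m}{7 + m}$ ($w{\left(m \right)} = \frac{2 m}{m + \left(5 + 2\right)} = \frac{2 m}{m + 7} = \frac{2 m}{7 + m}$)
$\left(\frac{127}{Q} + w{\left(-11 \right)}\right)^{2} = \left(\frac{127}{3} + 2 \left(-11\right) \frac{1}{7 - 11}\right)^{2} = \left(127 \cdot \frac{1}{3} + 2 \left(-11\right) \frac{1}{-4}\right)^{2} = \left(\frac{127}{3} + 2 \left(-11\right) \left(- \frac{1}{4}\right)\right)^{2} = \left(\frac{127}{3} + \frac{11}{2}\right)^{2} = \left(\frac{287}{6}\right)^{2} = \frac{82369}{36}$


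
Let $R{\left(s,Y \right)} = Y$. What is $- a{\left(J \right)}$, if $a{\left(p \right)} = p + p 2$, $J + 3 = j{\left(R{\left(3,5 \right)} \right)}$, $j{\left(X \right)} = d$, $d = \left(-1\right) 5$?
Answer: $24$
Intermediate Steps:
$d = -5$
$j{\left(X \right)} = -5$
$J = -8$ ($J = -3 - 5 = -8$)
$a{\left(p \right)} = 3 p$ ($a{\left(p \right)} = p + 2 p = 3 p$)
$- a{\left(J \right)} = - 3 \left(-8\right) = \left(-1\right) \left(-24\right) = 24$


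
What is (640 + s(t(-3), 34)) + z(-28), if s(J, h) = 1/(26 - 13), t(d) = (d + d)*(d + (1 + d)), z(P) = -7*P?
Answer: 10869/13 ≈ 836.08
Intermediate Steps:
t(d) = 2*d*(1 + 2*d) (t(d) = (2*d)*(1 + 2*d) = 2*d*(1 + 2*d))
s(J, h) = 1/13
(640 + s(t(-3), 34)) + z(-28) = (640 + 1/13) - 7*(-28) = 8321/13 + 196 = 10869/13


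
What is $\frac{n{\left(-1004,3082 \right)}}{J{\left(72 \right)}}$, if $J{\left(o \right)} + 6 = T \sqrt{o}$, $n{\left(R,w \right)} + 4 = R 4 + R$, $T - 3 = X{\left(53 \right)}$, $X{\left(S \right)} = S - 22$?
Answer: $- \frac{2512}{6933} - \frac{85408 \sqrt{2}}{6933} \approx -17.784$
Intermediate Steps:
$X{\left(S \right)} = -22 + S$ ($X{\left(S \right)} = S - 22 = -22 + S$)
$T = 34$ ($T = 3 + \left(-22 + 53\right) = 3 + 31 = 34$)
$n{\left(R,w \right)} = -4 + 5 R$ ($n{\left(R,w \right)} = -4 + \left(R 4 + R\right) = -4 + \left(4 R + R\right) = -4 + 5 R$)
$J{\left(o \right)} = -6 + 34 \sqrt{o}$
$\frac{n{\left(-1004,3082 \right)}}{J{\left(72 \right)}} = \frac{-4 + 5 \left(-1004\right)}{-6 + 34 \sqrt{72}} = \frac{-4 - 5020}{-6 + 34 \cdot 6 \sqrt{2}} = - \frac{5024}{-6 + 204 \sqrt{2}}$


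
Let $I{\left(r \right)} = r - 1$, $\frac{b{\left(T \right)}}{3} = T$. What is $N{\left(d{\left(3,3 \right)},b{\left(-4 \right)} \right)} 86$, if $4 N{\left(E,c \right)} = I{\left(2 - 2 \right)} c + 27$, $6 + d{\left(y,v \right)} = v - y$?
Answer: $\frac{1677}{2} \approx 838.5$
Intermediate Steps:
$b{\left(T \right)} = 3 T$
$d{\left(y,v \right)} = -6 + v - y$ ($d{\left(y,v \right)} = -6 + \left(v - y\right) = -6 + v - y$)
$I{\left(r \right)} = -1 + r$
$N{\left(E,c \right)} = \frac{27}{4} - \frac{c}{4}$ ($N{\left(E,c \right)} = \frac{\left(-1 + \left(2 - 2\right)\right) c + 27}{4} = \frac{\left(-1 + 0\right) c + 27}{4} = \frac{- c + 27}{4} = \frac{27 - c}{4} = \frac{27}{4} - \frac{c}{4}$)
$N{\left(d{\left(3,3 \right)},b{\left(-4 \right)} \right)} 86 = \left(\frac{27}{4} - \frac{3 \left(-4\right)}{4}\right) 86 = \left(\frac{27}{4} - -3\right) 86 = \left(\frac{27}{4} + 3\right) 86 = \frac{39}{4} \cdot 86 = \frac{1677}{2}$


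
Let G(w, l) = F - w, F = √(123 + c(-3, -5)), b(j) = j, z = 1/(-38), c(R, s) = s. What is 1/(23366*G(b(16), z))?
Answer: -4/806127 - √118/3224508 ≈ -8.3308e-6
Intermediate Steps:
z = -1/38 ≈ -0.026316
F = √118 (F = √(123 - 5) = √118 ≈ 10.863)
G(w, l) = √118 - w
1/(23366*G(b(16), z)) = 1/(23366*(√118 - 1*16)) = 1/(23366*(√118 - 16)) = 1/(23366*(-16 + √118))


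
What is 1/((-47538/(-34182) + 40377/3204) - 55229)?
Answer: -676044/37327774333 ≈ -1.8111e-5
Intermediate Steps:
1/((-47538/(-34182) + 40377/3204) - 55229) = 1/((-47538*(-1/34182) + 40377*(1/3204)) - 55229) = 1/((2641/1899 + 13459/1068) - 55229) = 1/(9459743/676044 - 55229) = 1/(-37327774333/676044) = -676044/37327774333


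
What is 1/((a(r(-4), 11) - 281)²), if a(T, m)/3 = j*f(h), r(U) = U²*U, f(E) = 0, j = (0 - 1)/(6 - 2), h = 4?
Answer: 1/78961 ≈ 1.2664e-5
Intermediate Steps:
j = -¼ (j = -1/4 = -1*¼ = -¼ ≈ -0.25000)
r(U) = U³
a(T, m) = 0 (a(T, m) = 3*(-¼*0) = 3*0 = 0)
1/((a(r(-4), 11) - 281)²) = 1/((0 - 281)²) = 1/((-281)²) = 1/78961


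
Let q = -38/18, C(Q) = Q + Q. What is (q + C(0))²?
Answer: 361/81 ≈ 4.4568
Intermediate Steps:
C(Q) = 2*Q
q = -19/9 (q = -38*1/18 = -19/9 ≈ -2.1111)
(q + C(0))² = (-19/9 + 2*0)² = (-19/9 + 0)² = (-19/9)² = 361/81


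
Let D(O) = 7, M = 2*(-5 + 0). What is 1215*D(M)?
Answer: 8505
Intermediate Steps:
M = -10 (M = 2*(-5) = -10)
1215*D(M) = 1215*7 = 8505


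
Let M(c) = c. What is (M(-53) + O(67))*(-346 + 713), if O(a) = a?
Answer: 5138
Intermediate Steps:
(M(-53) + O(67))*(-346 + 713) = (-53 + 67)*(-346 + 713) = 14*367 = 5138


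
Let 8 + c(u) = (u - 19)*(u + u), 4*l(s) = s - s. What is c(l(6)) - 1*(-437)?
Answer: 429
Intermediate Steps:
l(s) = 0 (l(s) = (s - s)/4 = (1/4)*0 = 0)
c(u) = -8 + 2*u*(-19 + u) (c(u) = -8 + (u - 19)*(u + u) = -8 + (-19 + u)*(2*u) = -8 + 2*u*(-19 + u))
c(l(6)) - 1*(-437) = (-8 - 38*0 + 2*0**2) - 1*(-437) = (-8 + 0 + 2*0) + 437 = (-8 + 0 + 0) + 437 = -8 + 437 = 429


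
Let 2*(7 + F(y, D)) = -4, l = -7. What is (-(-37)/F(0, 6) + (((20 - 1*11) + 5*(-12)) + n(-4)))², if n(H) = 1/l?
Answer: 12117361/3969 ≈ 3053.0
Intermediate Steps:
n(H) = -⅐ (n(H) = 1/(-7) = -⅐)
F(y, D) = -9 (F(y, D) = -7 + (½)*(-4) = -7 - 2 = -9)
(-(-37)/F(0, 6) + (((20 - 1*11) + 5*(-12)) + n(-4)))² = (-(-37)/(-9) + (((20 - 1*11) + 5*(-12)) - ⅐))² = (-(-37)*(-1)/9 + (((20 - 11) - 60) - ⅐))² = (-37*⅑ + ((9 - 60) - ⅐))² = (-37/9 + (-51 - ⅐))² = (-37/9 - 358/7)² = (-3481/63)² = 12117361/3969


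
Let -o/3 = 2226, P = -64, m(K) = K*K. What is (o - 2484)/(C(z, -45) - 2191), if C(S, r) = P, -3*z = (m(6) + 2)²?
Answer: 9162/2255 ≈ 4.0630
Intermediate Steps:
m(K) = K²
z = -1444/3 (z = -(6² + 2)²/3 = -(36 + 2)²/3 = -⅓*38² = -⅓*1444 = -1444/3 ≈ -481.33)
C(S, r) = -64
o = -6678 (o = -3*2226 = -6678)
(o - 2484)/(C(z, -45) - 2191) = (-6678 - 2484)/(-64 - 2191) = -9162/(-2255) = -9162*(-1/2255) = 9162/2255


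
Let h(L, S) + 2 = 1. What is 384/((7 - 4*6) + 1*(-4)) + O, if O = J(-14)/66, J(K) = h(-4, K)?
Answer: -8455/462 ≈ -18.301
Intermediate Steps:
h(L, S) = -1 (h(L, S) = -2 + 1 = -1)
J(K) = -1
O = -1/66 ≈ -0.015152
384/((7 - 4*6) + 1*(-4)) + O = 384/((7 - 4*6) + 1*(-4)) - 1/66 = 384/((7 - 24) - 4) - 1/66 = 384/(-17 - 4) - 1/66 = 384/(-21) - 1/66 = -1/21*384 - 1/66 = -128/7 - 1/66 = -8455/462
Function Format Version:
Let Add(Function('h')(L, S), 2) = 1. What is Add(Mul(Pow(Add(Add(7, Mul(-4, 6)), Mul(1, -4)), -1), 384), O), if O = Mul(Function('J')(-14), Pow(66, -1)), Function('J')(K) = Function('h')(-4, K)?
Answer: Rational(-8455, 462) ≈ -18.301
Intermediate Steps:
Function('h')(L, S) = -1 (Function('h')(L, S) = Add(-2, 1) = -1)
Function('J')(K) = -1
O = Rational(-1, 66) (O = Mul(-1, Pow(66, -1)) = Mul(-1, Rational(1, 66)) = Rational(-1, 66) ≈ -0.015152)
Add(Mul(Pow(Add(Add(7, Mul(-4, 6)), Mul(1, -4)), -1), 384), O) = Add(Mul(Pow(Add(Add(7, Mul(-4, 6)), Mul(1, -4)), -1), 384), Rational(-1, 66)) = Add(Mul(Pow(Add(Add(7, -24), -4), -1), 384), Rational(-1, 66)) = Add(Mul(Pow(Add(-17, -4), -1), 384), Rational(-1, 66)) = Add(Mul(Pow(-21, -1), 384), Rational(-1, 66)) = Add(Mul(Rational(-1, 21), 384), Rational(-1, 66)) = Add(Rational(-128, 7), Rational(-1, 66)) = Rational(-8455, 462)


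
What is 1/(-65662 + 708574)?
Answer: 1/642912 ≈ 1.5554e-6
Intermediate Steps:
1/(-65662 + 708574) = 1/642912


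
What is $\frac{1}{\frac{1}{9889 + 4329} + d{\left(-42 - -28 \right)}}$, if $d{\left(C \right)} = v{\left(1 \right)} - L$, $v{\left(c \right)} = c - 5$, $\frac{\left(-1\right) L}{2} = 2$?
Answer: $14218$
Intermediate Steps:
$L = -4$ ($L = \left(-2\right) 2 = -4$)
$v{\left(c \right)} = -5 + c$
$d{\left(C \right)} = 0$ ($d{\left(C \right)} = \left(-5 + 1\right) - -4 = -4 + 4 = 0$)
$\frac{1}{\frac{1}{9889 + 4329} + d{\left(-42 - -28 \right)}} = \frac{1}{\frac{1}{9889 + 4329} + 0} = \frac{1}{\frac{1}{14218} + 0} = \frac{1}{\frac{1}{14218}} = 14218$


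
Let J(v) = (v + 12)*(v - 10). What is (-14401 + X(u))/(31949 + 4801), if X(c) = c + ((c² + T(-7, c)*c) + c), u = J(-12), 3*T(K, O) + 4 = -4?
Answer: -14401/36750 ≈ -0.39186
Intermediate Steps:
T(K, O) = -8/3 (T(K, O) = -4/3 + (⅓)*(-4) = -4/3 - 4/3 = -8/3)
J(v) = (-10 + v)*(12 + v) (J(v) = (12 + v)*(-10 + v) = (-10 + v)*(12 + v))
u = 0 (u = -120 + (-12)² + 2*(-12) = -120 + 144 - 24 = 0)
X(c) = c² - 2*c/3 (X(c) = c + ((c² - 8*c/3) + c) = c + (c² - 5*c/3) = c² - 2*c/3)
(-14401 + X(u))/(31949 + 4801) = (-14401 + (⅓)*0*(-2 + 3*0))/(31949 + 4801) = (-14401 + (⅓)*0*(-2 + 0))/36750 = (-14401 + (⅓)*0*(-2))*(1/36750) = (-14401 + 0)*(1/36750) = -14401*1/36750 = -14401/36750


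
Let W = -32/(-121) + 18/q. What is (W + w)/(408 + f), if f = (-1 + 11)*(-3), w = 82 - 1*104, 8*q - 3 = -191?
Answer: -63983/1074843 ≈ -0.059528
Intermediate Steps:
q = -47/2 (q = 3/8 + (⅛)*(-191) = 3/8 - 191/8 = -47/2 ≈ -23.500)
W = -2852/5687 (W = -32/(-121) + 18/(-47/2) = -32*(-1/121) + 18*(-2/47) = 32/121 - 36/47 = -2852/5687 ≈ -0.50149)
w = -22 (w = 82 - 104 = -22)
f = -30 (f = 10*(-3) = -30)
(W + w)/(408 + f) = (-2852/5687 - 22)/(408 - 30) = -127966/5687/378 = -127966/5687*1/378 = -63983/1074843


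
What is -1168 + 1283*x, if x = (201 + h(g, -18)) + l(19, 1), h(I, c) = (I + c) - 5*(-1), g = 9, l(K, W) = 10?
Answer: 264413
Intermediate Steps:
h(I, c) = 5 + I + c (h(I, c) = (I + c) + 5 = 5 + I + c)
x = 207 (x = (201 + (5 + 9 - 18)) + 10 = (201 - 4) + 10 = 197 + 10 = 207)
-1168 + 1283*x = -1168 + 1283*207 = -1168 + 265581 = 264413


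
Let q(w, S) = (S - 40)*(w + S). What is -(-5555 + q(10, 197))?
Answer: -26944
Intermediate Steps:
q(w, S) = (-40 + S)*(S + w)
-(-5555 + q(10, 197)) = -(-5555 + (197**2 - 40*197 - 40*10 + 197*10)) = -(-5555 + (38809 - 7880 - 400 + 1970)) = -(-5555 + 32499) = -1*26944 = -26944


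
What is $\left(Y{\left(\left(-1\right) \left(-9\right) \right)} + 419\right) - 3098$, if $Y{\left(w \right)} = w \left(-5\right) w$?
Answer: $-3084$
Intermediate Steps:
$Y{\left(w \right)} = - 5 w^{2}$ ($Y{\left(w \right)} = - 5 w w = - 5 w^{2}$)
$\left(Y{\left(\left(-1\right) \left(-9\right) \right)} + 419\right) - 3098 = \left(- 5 \left(\left(-1\right) \left(-9\right)\right)^{2} + 419\right) - 3098 = \left(- 5 \cdot 9^{2} + 419\right) - 3098 = \left(\left(-5\right) 81 + 419\right) - 3098 = \left(-405 + 419\right) - 3098 = 14 - 3098 = -3084$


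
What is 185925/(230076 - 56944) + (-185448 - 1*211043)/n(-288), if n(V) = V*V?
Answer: -13305979153/3590065152 ≈ -3.7063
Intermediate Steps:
n(V) = V²
185925/(230076 - 56944) + (-185448 - 1*211043)/n(-288) = 185925/(230076 - 56944) + (-185448 - 1*211043)/((-288)²) = 185925/173132 + (-185448 - 211043)/82944 = 185925*(1/173132) - 396491*1/82944 = 185925/173132 - 396491/82944 = -13305979153/3590065152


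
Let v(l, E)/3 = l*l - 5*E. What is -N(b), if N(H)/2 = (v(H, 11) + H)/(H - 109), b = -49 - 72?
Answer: 43637/115 ≈ 379.45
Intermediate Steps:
v(l, E) = -15*E + 3*l² (v(l, E) = 3*(l*l - 5*E) = 3*(l² - 5*E) = -15*E + 3*l²)
b = -121
N(H) = 2*(-165 + H + 3*H²)/(-109 + H) (N(H) = 2*(((-15*11 + 3*H²) + H)/(H - 109)) = 2*(((-165 + 3*H²) + H)/(-109 + H)) = 2*((-165 + H + 3*H²)/(-109 + H)) = 2*(-165 + H + 3*H²)/(-109 + H))
-N(b) = -2*(-165 - 121 + 3*(-121)²)/(-109 - 121) = -2*(-165 - 121 + 3*14641)/(-230) = -2*(-1)*(-165 - 121 + 43923)/230 = -2*(-1)*43637/230 = -1*(-43637/115) = 43637/115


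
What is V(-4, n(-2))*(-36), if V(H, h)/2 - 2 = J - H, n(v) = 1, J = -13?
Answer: 504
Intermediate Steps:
V(H, h) = -22 - 2*H (V(H, h) = 4 + 2*(-13 - H) = 4 + (-26 - 2*H) = -22 - 2*H)
V(-4, n(-2))*(-36) = (-22 - 2*(-4))*(-36) = (-22 + 8)*(-36) = -14*(-36) = 504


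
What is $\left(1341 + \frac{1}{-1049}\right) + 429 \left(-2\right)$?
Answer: $\frac{506666}{1049} \approx 483.0$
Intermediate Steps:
$\left(1341 + \frac{1}{-1049}\right) + 429 \left(-2\right) = \left(1341 - \frac{1}{1049}\right) - 858 = \frac{1406708}{1049} - 858 = \frac{506666}{1049}$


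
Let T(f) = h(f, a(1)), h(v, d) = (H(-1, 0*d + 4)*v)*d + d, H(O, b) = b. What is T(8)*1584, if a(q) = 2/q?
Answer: 104544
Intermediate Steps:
h(v, d) = d + 4*d*v (h(v, d) = ((0*d + 4)*v)*d + d = ((0 + 4)*v)*d + d = (4*v)*d + d = 4*d*v + d = d + 4*d*v)
T(f) = 2 + 8*f (T(f) = (2/1)*(1 + 4*f) = (2*1)*(1 + 4*f) = 2*(1 + 4*f) = 2 + 8*f)
T(8)*1584 = (2 + 8*8)*1584 = (2 + 64)*1584 = 66*1584 = 104544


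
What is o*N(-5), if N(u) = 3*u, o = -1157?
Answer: 17355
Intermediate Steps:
o*N(-5) = -3471*(-5) = -1157*(-15) = 17355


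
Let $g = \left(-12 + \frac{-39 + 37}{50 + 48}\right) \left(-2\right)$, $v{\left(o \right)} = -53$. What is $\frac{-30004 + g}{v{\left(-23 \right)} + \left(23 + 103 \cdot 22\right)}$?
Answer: $- \frac{734509}{54782} \approx -13.408$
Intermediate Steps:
$g = \frac{1178}{49}$ ($g = \left(-12 - \frac{2}{98}\right) \left(-2\right) = \left(-12 - \frac{1}{49}\right) \left(-2\right) = \left(- \frac{589}{49}\right) \left(-2\right) = \frac{1178}{49} \approx 24.041$)
$\frac{-30004 + g}{v{\left(-23 \right)} + \left(23 + 103 \cdot 22\right)} = \frac{-30004 + \frac{1178}{49}}{-53 + \left(23 + 103 \cdot 22\right)} = - \frac{1469018}{49 \left(-53 + \left(23 + 2266\right)\right)} = - \frac{1469018}{49 \left(-53 + 2289\right)} = - \frac{1469018}{49 \cdot 2236} = \left(- \frac{1469018}{49}\right) \frac{1}{2236} = - \frac{734509}{54782}$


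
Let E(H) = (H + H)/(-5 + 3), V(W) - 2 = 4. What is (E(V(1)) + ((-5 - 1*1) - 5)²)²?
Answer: 13225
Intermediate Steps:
V(W) = 6 (V(W) = 2 + 4 = 6)
E(H) = -H (E(H) = (2*H)/(-2) = (2*H)*(-½) = -H)
(E(V(1)) + ((-5 - 1*1) - 5)²)² = (-1*6 + ((-5 - 1*1) - 5)²)² = (-6 + ((-5 - 1) - 5)²)² = (-6 + (-6 - 5)²)² = (-6 + (-11)²)² = (-6 + 121)² = 115² = 13225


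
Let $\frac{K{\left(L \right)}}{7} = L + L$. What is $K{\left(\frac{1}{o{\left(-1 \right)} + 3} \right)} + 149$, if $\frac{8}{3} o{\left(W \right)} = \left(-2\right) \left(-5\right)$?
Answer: $\frac{4079}{27} \approx 151.07$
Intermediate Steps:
$o{\left(W \right)} = \frac{15}{4}$ ($o{\left(W \right)} = \frac{3 \left(\left(-2\right) \left(-5\right)\right)}{8} = \frac{3}{8} \cdot 10 = \frac{15}{4}$)
$K{\left(L \right)} = 14 L$ ($K{\left(L \right)} = 7 \left(L + L\right) = 7 \cdot 2 L = 14 L$)
$K{\left(\frac{1}{o{\left(-1 \right)} + 3} \right)} + 149 = \frac{14}{\frac{15}{4} + 3} + 149 = \frac{14}{\frac{27}{4}} + 149 = 14 \cdot \frac{4}{27} + 149 = \frac{56}{27} + 149 = \frac{4079}{27}$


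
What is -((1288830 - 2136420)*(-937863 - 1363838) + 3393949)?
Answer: -1950902144539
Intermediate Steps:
-((1288830 - 2136420)*(-937863 - 1363838) + 3393949) = -(-847590*(-2301701) + 3393949) = -(1950898750590 + 3393949) = -1*1950902144539 = -1950902144539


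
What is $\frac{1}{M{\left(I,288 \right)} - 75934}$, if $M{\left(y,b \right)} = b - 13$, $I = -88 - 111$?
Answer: $- \frac{1}{75659} \approx -1.3217 \cdot 10^{-5}$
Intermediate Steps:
$I = -199$
$M{\left(y,b \right)} = -13 + b$
$\frac{1}{M{\left(I,288 \right)} - 75934} = \frac{1}{\left(-13 + 288\right) - 75934} = \frac{1}{275 - 75934} = \frac{1}{-75659} = - \frac{1}{75659}$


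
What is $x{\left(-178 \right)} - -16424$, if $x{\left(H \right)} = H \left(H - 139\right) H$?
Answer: $-10027404$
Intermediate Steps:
$x{\left(H \right)} = H^{2} \left(-139 + H\right)$ ($x{\left(H \right)} = H \left(-139 + H\right) H = H^{2} \left(-139 + H\right)$)
$x{\left(-178 \right)} - -16424 = \left(-178\right)^{2} \left(-139 - 178\right) - -16424 = 31684 \left(-317\right) + 16424 = -10043828 + 16424 = -10027404$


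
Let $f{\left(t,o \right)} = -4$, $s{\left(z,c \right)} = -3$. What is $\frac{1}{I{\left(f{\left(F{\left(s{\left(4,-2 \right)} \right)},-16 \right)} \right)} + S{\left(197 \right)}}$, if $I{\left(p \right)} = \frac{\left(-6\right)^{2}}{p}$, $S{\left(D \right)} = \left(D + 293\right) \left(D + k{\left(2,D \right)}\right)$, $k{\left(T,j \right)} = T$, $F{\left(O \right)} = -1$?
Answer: $\frac{1}{97501} \approx 1.0256 \cdot 10^{-5}$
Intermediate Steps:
$S{\left(D \right)} = \left(2 + D\right) \left(293 + D\right)$ ($S{\left(D \right)} = \left(D + 293\right) \left(D + 2\right) = \left(293 + D\right) \left(2 + D\right) = \left(2 + D\right) \left(293 + D\right)$)
$I{\left(p \right)} = \frac{36}{p}$
$\frac{1}{I{\left(f{\left(F{\left(s{\left(4,-2 \right)} \right)},-16 \right)} \right)} + S{\left(197 \right)}} = \frac{1}{\frac{36}{-4} + \left(586 + 197^{2} + 295 \cdot 197\right)} = \frac{1}{36 \left(- \frac{1}{4}\right) + \left(586 + 38809 + 58115\right)} = \frac{1}{-9 + 97510} = \frac{1}{97501}$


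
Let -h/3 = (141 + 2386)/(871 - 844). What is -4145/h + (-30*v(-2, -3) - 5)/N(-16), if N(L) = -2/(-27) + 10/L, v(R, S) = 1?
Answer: 3363345/42959 ≈ 78.292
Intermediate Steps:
N(L) = 2/27 + 10/L (N(L) = -2*(-1/27) + 10/L = 2/27 + 10/L)
h = -2527/9 (h = -3*(141 + 2386)/(871 - 844) = -7581/27 = -3*2527/27 = -2527/9 ≈ -280.78)
-4145/h + (-30*v(-2, -3) - 5)/N(-16) = -4145/(-2527/9) + (-30*1 - 5)/(2/27 + 10/(-16)) = -4145*(-9/2527) + (-30 - 5)/(2/27 + 10*(-1/16)) = 37305/2527 - 35/(2/27 - 5/8) = 37305/2527 - 35/(-119/216) = 37305/2527 - 35*(-216/119) = 37305/2527 + 1080/17 = 3363345/42959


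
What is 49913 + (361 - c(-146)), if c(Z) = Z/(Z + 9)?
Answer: 6887392/137 ≈ 50273.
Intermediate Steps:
c(Z) = Z/(9 + Z)
49913 + (361 - c(-146)) = 49913 + (361 - (-146)/(9 - 146)) = 49913 + (361 - (-146)/(-137)) = 49913 + (361 - (-146)*(-1)/137) = 49913 + (361 - 1*146/137) = 49913 + (361 - 146/137) = 49913 + 49311/137 = 6887392/137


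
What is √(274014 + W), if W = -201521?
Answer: √72493 ≈ 269.25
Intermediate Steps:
√(274014 + W) = √(274014 - 201521) = √72493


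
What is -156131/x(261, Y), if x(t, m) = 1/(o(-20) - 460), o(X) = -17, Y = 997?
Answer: 74474487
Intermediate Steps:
x(t, m) = -1/477 (x(t, m) = 1/(-17 - 460) = 1/(-477) = -1/477)
-156131/x(261, Y) = -156131/(-1/477) = -156131*(-477) = 74474487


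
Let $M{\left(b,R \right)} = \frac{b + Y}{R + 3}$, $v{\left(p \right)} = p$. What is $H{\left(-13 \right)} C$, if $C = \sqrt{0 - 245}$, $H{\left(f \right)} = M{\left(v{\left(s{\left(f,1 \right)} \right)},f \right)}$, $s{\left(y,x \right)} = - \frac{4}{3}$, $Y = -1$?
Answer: $\frac{49 i \sqrt{5}}{30} \approx 3.6522 i$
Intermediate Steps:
$s{\left(y,x \right)} = - \frac{4}{3}$ ($s{\left(y,x \right)} = \left(-4\right) \frac{1}{3} = - \frac{4}{3}$)
$M{\left(b,R \right)} = \frac{-1 + b}{3 + R}$ ($M{\left(b,R \right)} = \frac{b - 1}{R + 3} = \frac{-1 + b}{3 + R}$)
$H{\left(f \right)} = - \frac{7}{3 \left(3 + f\right)}$ ($H{\left(f \right)} = \frac{-1 - \frac{4}{3}}{3 + f} = \frac{1}{3 + f} \left(- \frac{7}{3}\right) = - \frac{7}{3 \left(3 + f\right)}$)
$C = 7 i \sqrt{5}$ ($C = \sqrt{-245} = 7 i \sqrt{5} \approx 15.652 i$)
$H{\left(-13 \right)} C = - \frac{7}{9 + 3 \left(-13\right)} 7 i \sqrt{5} = - \frac{7}{9 - 39} \cdot 7 i \sqrt{5} = - \frac{7}{-30} \cdot 7 i \sqrt{5} = \left(-7\right) \left(- \frac{1}{30}\right) 7 i \sqrt{5} = \frac{7 \cdot 7 i \sqrt{5}}{30} = \frac{49 i \sqrt{5}}{30}$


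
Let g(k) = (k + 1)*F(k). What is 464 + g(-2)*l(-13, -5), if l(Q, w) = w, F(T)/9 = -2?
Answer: 374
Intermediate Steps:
F(T) = -18 (F(T) = 9*(-2) = -18)
g(k) = -18 - 18*k (g(k) = (k + 1)*(-18) = (1 + k)*(-18) = -18 - 18*k)
464 + g(-2)*l(-13, -5) = 464 + (-18 - 18*(-2))*(-5) = 464 + (-18 + 36)*(-5) = 464 + 18*(-5) = 464 - 90 = 374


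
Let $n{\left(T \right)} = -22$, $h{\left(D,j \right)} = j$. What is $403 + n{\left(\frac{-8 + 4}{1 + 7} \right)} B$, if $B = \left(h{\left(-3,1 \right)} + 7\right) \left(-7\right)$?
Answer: $1635$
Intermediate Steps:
$B = -56$ ($B = \left(1 + 7\right) \left(-7\right) = 8 \left(-7\right) = -56$)
$403 + n{\left(\frac{-8 + 4}{1 + 7} \right)} B = 403 - -1232 = 403 + 1232 = 1635$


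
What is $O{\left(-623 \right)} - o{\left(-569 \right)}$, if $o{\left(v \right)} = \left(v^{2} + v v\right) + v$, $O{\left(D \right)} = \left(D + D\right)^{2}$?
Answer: $905563$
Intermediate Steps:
$O{\left(D \right)} = 4 D^{2}$ ($O{\left(D \right)} = \left(2 D\right)^{2} = 4 D^{2}$)
$o{\left(v \right)} = v + 2 v^{2}$ ($o{\left(v \right)} = \left(v^{2} + v^{2}\right) + v = 2 v^{2} + v = v + 2 v^{2}$)
$O{\left(-623 \right)} - o{\left(-569 \right)} = 4 \left(-623\right)^{2} - - 569 \left(1 + 2 \left(-569\right)\right) = 4 \cdot 388129 - - 569 \left(1 - 1138\right) = 1552516 - \left(-569\right) \left(-1137\right) = 1552516 - 646953 = 905563$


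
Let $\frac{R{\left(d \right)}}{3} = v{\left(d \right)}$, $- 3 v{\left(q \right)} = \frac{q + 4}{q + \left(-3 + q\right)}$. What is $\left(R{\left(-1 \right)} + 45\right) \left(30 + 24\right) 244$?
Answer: $\frac{3004128}{5} \approx 6.0083 \cdot 10^{5}$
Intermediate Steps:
$v{\left(q \right)} = - \frac{4 + q}{3 \left(-3 + 2 q\right)}$ ($v{\left(q \right)} = - \frac{\left(q + 4\right) \frac{1}{q + \left(-3 + q\right)}}{3} = - \frac{\left(4 + q\right) \frac{1}{-3 + 2 q}}{3} = - \frac{\frac{1}{-3 + 2 q} \left(4 + q\right)}{3} = - \frac{4 + q}{3 \left(-3 + 2 q\right)}$)
$R{\left(d \right)} = \frac{-4 - d}{-3 + 2 d}$ ($R{\left(d \right)} = 3 \frac{-4 - d}{3 \left(-3 + 2 d\right)} = \frac{-4 - d}{-3 + 2 d}$)
$\left(R{\left(-1 \right)} + 45\right) \left(30 + 24\right) 244 = \left(\frac{-4 - -1}{-3 + 2 \left(-1\right)} + 45\right) \left(30 + 24\right) 244 = \left(\frac{-4 + 1}{-3 - 2} + 45\right) 54 \cdot 244 = \left(\frac{1}{-5} \left(-3\right) + 45\right) 54 \cdot 244 = \left(\left(- \frac{1}{5}\right) \left(-3\right) + 45\right) 54 \cdot 244 = \left(\frac{3}{5} + 45\right) 54 \cdot 244 = \frac{228}{5} \cdot 54 \cdot 244 = \frac{12312}{5} \cdot 244 = \frac{3004128}{5}$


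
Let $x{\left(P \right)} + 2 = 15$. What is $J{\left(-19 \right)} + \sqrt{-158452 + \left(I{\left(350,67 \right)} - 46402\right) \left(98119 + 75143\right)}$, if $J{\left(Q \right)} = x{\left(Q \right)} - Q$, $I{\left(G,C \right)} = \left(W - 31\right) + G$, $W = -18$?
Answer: $32 + i \sqrt{7987709914} \approx 32.0 + 89374.0 i$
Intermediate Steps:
$x{\left(P \right)} = 13$ ($x{\left(P \right)} = -2 + 15 = 13$)
$I{\left(G,C \right)} = -49 + G$ ($I{\left(G,C \right)} = \left(-18 - 31\right) + G = -49 + G$)
$J{\left(Q \right)} = 13 - Q$
$J{\left(-19 \right)} + \sqrt{-158452 + \left(I{\left(350,67 \right)} - 46402\right) \left(98119 + 75143\right)} = \left(13 - -19\right) + \sqrt{-158452 + \left(\left(-49 + 350\right) - 46402\right) \left(98119 + 75143\right)} = \left(13 + 19\right) + \sqrt{-158452 + \left(301 - 46402\right) 173262} = 32 + \sqrt{-158452 - 7987551462} = 32 + \sqrt{-7987709914} = 32 + i \sqrt{7987709914}$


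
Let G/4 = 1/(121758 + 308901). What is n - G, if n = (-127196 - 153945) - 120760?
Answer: -173082282763/430659 ≈ -4.0190e+5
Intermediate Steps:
G = 4/430659 (G = 4/(121758 + 308901) = 4/430659 ≈ 9.2881e-6)
n = -401901 (n = -281141 - 120760 = -401901)
n - G = -401901 - 1*4/430659 = -401901 - 4/430659 = -173082282763/430659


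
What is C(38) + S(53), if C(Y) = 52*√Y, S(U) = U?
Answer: 53 + 52*√38 ≈ 373.55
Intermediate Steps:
C(38) + S(53) = 52*√38 + 53 = 53 + 52*√38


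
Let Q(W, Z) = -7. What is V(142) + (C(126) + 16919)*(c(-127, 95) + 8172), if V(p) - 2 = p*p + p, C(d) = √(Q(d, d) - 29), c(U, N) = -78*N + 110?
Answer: 14773676 + 5232*I ≈ 1.4774e+7 + 5232.0*I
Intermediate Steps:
c(U, N) = 110 - 78*N
C(d) = 6*I (C(d) = √(-7 - 29) = √(-36) = 6*I)
V(p) = 2 + p + p² (V(p) = 2 + (p*p + p) = 2 + (p² + p) = 2 + (p + p²) = 2 + p + p²)
V(142) + (C(126) + 16919)*(c(-127, 95) + 8172) = (2 + 142 + 142²) + (6*I + 16919)*((110 - 78*95) + 8172) = (2 + 142 + 20164) + (16919 + 6*I)*((110 - 7410) + 8172) = 20308 + (16919 + 6*I)*(-7300 + 8172) = 20308 + (16919 + 6*I)*872 = 20308 + (14753368 + 5232*I) = 14773676 + 5232*I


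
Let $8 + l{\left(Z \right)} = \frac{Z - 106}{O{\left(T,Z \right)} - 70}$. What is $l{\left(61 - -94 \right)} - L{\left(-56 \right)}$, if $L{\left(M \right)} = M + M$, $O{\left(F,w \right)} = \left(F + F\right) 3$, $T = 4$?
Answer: $\frac{4735}{46} \approx 102.93$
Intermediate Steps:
$O{\left(F,w \right)} = 6 F$ ($O{\left(F,w \right)} = 2 F 3 = 6 F$)
$L{\left(M \right)} = 2 M$
$l{\left(Z \right)} = - \frac{131}{23} - \frac{Z}{46}$ ($l{\left(Z \right)} = -8 + \frac{Z - 106}{6 \cdot 4 - 70} = -8 + \frac{-106 + Z}{24 - 70} = -8 + \frac{-106 + Z}{-46} = -8 + \left(-106 + Z\right) \left(- \frac{1}{46}\right) = -8 - \left(- \frac{53}{23} + \frac{Z}{46}\right) = - \frac{131}{23} - \frac{Z}{46}$)
$l{\left(61 - -94 \right)} - L{\left(-56 \right)} = \left(- \frac{131}{23} - \frac{61 - -94}{46}\right) - 2 \left(-56\right) = \left(- \frac{131}{23} - \frac{61 + 94}{46}\right) - -112 = \left(- \frac{131}{23} - \frac{155}{46}\right) + 112 = - \frac{417}{46} + 112 = \frac{4735}{46}$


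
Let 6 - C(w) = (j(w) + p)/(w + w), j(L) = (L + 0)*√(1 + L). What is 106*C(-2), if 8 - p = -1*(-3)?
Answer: 1537/2 - 53*I ≈ 768.5 - 53.0*I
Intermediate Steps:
p = 5 (p = 8 - (-1)*(-3) = 8 - 1*3 = 8 - 3 = 5)
j(L) = L*√(1 + L)
C(w) = 6 - (5 + w*√(1 + w))/(2*w) (C(w) = 6 - (w*√(1 + w) + 5)/(w + w) = 6 - (5 + w*√(1 + w))/(2*w))
106*C(-2) = 106*(6 - 5/2/(-2) - √(1 - 2)/2) = 106*(6 - 5/2*(-½) - I/2) = 106*(6 + 5/4 - I/2) = 106*(29/4 - I/2) = 1537/2 - 53*I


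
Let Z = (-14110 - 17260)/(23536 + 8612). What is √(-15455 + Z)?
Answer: I*√443712688030/5358 ≈ 124.32*I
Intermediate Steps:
Z = -15685/16074 (Z = -31370/32148 = -31370*1/32148 = -15685/16074 ≈ -0.97580)
√(-15455 + Z) = √(-15455 - 15685/16074) = √(-248439355/16074) = I*√443712688030/5358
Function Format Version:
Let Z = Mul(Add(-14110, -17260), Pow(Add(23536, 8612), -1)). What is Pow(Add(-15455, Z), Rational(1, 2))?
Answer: Mul(Rational(1, 5358), I, Pow(443712688030, Rational(1, 2))) ≈ Mul(124.32, I)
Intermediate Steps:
Z = Rational(-15685, 16074) (Z = Mul(-31370, Pow(32148, -1)) = Mul(-31370, Rational(1, 32148)) = Rational(-15685, 16074) ≈ -0.97580)
Pow(Add(-15455, Z), Rational(1, 2)) = Pow(Add(-15455, Rational(-15685, 16074)), Rational(1, 2)) = Pow(Rational(-248439355, 16074), Rational(1, 2)) = Mul(Rational(1, 5358), I, Pow(443712688030, Rational(1, 2)))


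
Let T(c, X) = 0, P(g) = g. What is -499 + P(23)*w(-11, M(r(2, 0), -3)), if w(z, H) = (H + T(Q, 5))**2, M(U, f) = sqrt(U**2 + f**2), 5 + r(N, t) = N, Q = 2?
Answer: -85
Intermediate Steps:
r(N, t) = -5 + N
w(z, H) = H**2 (w(z, H) = (H + 0)**2 = H**2)
-499 + P(23)*w(-11, M(r(2, 0), -3)) = -499 + 23*(sqrt((-5 + 2)**2 + (-3)**2))**2 = -499 + 23*(sqrt((-3)**2 + 9))**2 = -499 + 23*(sqrt(9 + 9))**2 = -499 + 23*(sqrt(18))**2 = -499 + 23*(3*sqrt(2))**2 = -499 + 23*18 = -499 + 414 = -85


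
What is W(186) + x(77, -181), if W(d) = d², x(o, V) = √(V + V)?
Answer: 34596 + I*√362 ≈ 34596.0 + 19.026*I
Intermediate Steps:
x(o, V) = √2*√V (x(o, V) = √(2*V) = √2*√V)
W(186) + x(77, -181) = 186² + √2*√(-181) = 34596 + √2*(I*√181) = 34596 + I*√362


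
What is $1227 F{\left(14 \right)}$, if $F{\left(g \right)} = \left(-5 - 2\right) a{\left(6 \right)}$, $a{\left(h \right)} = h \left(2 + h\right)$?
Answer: $-412272$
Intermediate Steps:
$F{\left(g \right)} = -336$ ($F{\left(g \right)} = \left(-5 - 2\right) 6 \left(2 + 6\right) = - 7 \cdot 6 \cdot 8 = \left(-7\right) 48 = -336$)
$1227 F{\left(14 \right)} = 1227 \left(-336\right) = -412272$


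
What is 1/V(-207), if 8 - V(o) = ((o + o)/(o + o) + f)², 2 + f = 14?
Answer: -1/161 ≈ -0.0062112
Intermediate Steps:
f = 12 (f = -2 + 14 = 12)
V(o) = -161 (V(o) = 8 - ((o + o)/(o + o) + 12)² = 8 - ((2*o)/((2*o)) + 12)² = 8 - ((2*o)*(1/(2*o)) + 12)² = 8 - (1 + 12)² = 8 - 1*13² = 8 - 1*169 = 8 - 169 = -161)
1/V(-207) = 1/(-161) = -1/161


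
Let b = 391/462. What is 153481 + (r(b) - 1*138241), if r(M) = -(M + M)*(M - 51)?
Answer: 1635503141/106722 ≈ 15325.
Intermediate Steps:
b = 391/462 (b = 391*(1/462) = 391/462 ≈ 0.84632)
r(M) = -2*M*(-51 + M)
153481 + (r(b) - 1*138241) = 153481 + (2*(391/462)*(51 - 1*391/462) - 1*138241) = 153481 + (2*(391/462)*(51 - 391/462) - 138241) = 153481 + (2*(391/462)*(23171/462) - 138241) = 153481 + (9059861/106722 - 138241) = 153481 - 14744296141/106722 = 1635503141/106722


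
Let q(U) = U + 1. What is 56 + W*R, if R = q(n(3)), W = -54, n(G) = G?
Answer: -160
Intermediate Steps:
q(U) = 1 + U
R = 4 (R = 1 + 3 = 4)
56 + W*R = 56 - 54*4 = 56 - 216 = -160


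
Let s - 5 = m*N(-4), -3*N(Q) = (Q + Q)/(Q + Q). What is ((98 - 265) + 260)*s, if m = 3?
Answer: 372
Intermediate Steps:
N(Q) = -⅓ (N(Q) = -(Q + Q)/(3*(Q + Q)) = -2*Q/(3*(2*Q)) = -2*Q*1/(2*Q)/3 = -⅓*1 = -⅓)
s = 4 (s = 5 + 3*(-⅓) = 5 - 1 = 4)
((98 - 265) + 260)*s = ((98 - 265) + 260)*4 = (-167 + 260)*4 = 93*4 = 372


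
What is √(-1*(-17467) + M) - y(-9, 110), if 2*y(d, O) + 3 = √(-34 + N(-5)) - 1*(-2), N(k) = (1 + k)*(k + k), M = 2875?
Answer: ½ + √20342 - √6/2 ≈ 141.90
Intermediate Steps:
N(k) = 2*k*(1 + k) (N(k) = (1 + k)*(2*k) = 2*k*(1 + k))
y(d, O) = -½ + √6/2 (y(d, O) = -3/2 + (√(-34 + 2*(-5)*(1 - 5)) - 1*(-2))/2 = -3/2 + (√(-34 + 2*(-5)*(-4)) + 2)/2 = -3/2 + (√(-34 + 40) + 2)/2 = -3/2 + (√6 + 2)/2 = -3/2 + (2 + √6)/2 = -3/2 + (1 + √6/2) = -½ + √6/2)
√(-1*(-17467) + M) - y(-9, 110) = √(-1*(-17467) + 2875) - (-½ + √6/2) = √(17467 + 2875) + (½ - √6/2) = √20342 + (½ - √6/2) = ½ + √20342 - √6/2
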